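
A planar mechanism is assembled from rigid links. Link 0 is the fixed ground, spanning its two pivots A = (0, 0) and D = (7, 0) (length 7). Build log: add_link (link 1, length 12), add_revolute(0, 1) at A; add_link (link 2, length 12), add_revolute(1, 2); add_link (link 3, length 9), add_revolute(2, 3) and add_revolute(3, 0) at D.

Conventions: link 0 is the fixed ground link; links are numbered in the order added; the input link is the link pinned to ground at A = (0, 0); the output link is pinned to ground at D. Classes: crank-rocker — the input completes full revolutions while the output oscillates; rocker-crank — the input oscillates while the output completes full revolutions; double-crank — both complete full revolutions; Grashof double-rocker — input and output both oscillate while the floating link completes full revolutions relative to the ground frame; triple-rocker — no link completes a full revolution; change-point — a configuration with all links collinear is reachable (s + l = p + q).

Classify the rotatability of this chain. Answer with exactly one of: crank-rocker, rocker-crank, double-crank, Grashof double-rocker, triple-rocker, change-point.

lengths: ground=7, input=12, coupler=12, output=9
sorted: s=7 (shortest), l=12 (longest), p+q=21
s + l = 19 vs p + q = 21
s + l < p + q (Grashof) with shortest = ground link → double-crank

double-crank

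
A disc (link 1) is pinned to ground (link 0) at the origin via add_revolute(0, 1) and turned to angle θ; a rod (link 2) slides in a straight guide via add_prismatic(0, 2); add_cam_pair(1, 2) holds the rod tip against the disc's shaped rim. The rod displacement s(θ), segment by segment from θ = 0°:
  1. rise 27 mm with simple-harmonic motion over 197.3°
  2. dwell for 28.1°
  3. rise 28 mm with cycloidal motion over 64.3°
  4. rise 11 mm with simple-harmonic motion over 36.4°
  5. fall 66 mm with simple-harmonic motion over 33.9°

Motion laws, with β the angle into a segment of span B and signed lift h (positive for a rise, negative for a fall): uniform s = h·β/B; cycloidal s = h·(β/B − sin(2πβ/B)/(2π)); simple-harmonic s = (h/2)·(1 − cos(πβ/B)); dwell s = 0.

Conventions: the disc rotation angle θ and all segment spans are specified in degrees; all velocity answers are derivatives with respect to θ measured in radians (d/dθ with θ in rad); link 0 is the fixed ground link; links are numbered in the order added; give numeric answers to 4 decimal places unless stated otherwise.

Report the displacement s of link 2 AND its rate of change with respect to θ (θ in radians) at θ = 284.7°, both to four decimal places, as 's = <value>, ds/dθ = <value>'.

segment 1 (0° to 197.3°, simple-harmonic, h = 27) is passed completely: s = 0.0000 + (27) = 27.0000
segment 2 (197.3° to 225.4°, dwell): s unchanged at 27.0000
θ = 284.7° falls in segment 3 (225.4° to 289.7°, cycloidal, h = 28): β = 284.7 − 225.4 = 59.3°, B = 64.3°; Δs = 28·(0.9222 − sin(2π·0.9222)/(2π)) = 27.9144; s = 27.0000 + 27.9144 = 54.9144
velocity in seg [225.4°–289.7°] (cycloidal), θ in radians: β = 59.3° = 1.0350 rad, B = 64.3° = 1.1222 rad; ds/dθ = (h/B)(1 − cos(2πβ/B)) = (28/1.1222)(1 − cos(2π·0.9222)) = 2.919180 mm/rad

s = 54.9144, ds/dθ = 2.9192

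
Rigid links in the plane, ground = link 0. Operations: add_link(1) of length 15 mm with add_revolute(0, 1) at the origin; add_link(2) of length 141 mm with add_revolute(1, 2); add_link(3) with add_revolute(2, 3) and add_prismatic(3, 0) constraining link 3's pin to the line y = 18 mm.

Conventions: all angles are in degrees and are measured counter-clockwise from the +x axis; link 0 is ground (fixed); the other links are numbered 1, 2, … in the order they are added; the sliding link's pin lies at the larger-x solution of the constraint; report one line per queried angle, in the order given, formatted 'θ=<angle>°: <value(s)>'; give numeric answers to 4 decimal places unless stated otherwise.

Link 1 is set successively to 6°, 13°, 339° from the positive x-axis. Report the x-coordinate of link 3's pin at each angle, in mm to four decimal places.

geometry: r = 15 mm, L = 141 mm, e = 18 mm
θ=6°: crank pin P = (r cos θ, r sin θ) = (14.917828, 1.567927)
θ=6°: h = r sin θ − e = 1.567927 − 18 = -16.432073
θ=6°: x = r cos θ + √(L² − h²) = 14.917828 + 140.039234 = 154.957062
θ=13°: crank pin P = (r cos θ, r sin θ) = (14.615551, 3.374266)
θ=13°: h = r sin θ − e = 3.374266 − 18 = -14.625734
θ=13°: x = r cos θ + √(L² − h²) = 14.615551 + 140.239395 = 154.854946
θ=339°: crank pin P = (r cos θ, r sin θ) = (14.003706, -5.375519)
θ=339°: h = r sin θ − e = -5.375519 − 18 = -23.375519
θ=339°: x = r cos θ + √(L² − h²) = 14.003706 + 139.048859 = 153.052565

θ=6°: 154.9571
θ=13°: 154.8549
θ=339°: 153.0526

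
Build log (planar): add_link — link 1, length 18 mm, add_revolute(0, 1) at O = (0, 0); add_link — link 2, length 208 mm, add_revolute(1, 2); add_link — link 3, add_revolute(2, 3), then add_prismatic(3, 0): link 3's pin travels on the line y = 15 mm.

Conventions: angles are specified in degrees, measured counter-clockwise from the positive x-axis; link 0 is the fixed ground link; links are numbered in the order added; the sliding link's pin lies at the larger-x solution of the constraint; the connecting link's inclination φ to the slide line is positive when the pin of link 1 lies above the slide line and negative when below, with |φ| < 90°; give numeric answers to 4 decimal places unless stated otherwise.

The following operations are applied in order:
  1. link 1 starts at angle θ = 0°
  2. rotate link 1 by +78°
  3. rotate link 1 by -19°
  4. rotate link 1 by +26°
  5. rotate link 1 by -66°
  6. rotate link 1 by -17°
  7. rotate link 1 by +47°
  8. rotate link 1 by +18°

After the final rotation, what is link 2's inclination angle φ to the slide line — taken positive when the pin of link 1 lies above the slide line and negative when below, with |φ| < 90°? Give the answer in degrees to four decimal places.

geometry: r = 18 mm, L = 208 mm, e = 15 mm; θ starts at 0°
rotate link 1 by +78°: θ ← 0° +78° = 78°
rotate link 1 by -19°: θ ← 78° -19° = 59°
rotate link 1 by +26°: θ ← 59° +26° = 85°
rotate link 1 by -66°: θ ← 85° -66° = 19°
rotate link 1 by -17°: θ ← 19° -17° = 2°
rotate link 1 by +47°: θ ← 2° +47° = 49°
rotate link 1 by +18°: θ ← 49° +18° = 67°
h = r sin θ − e = 16.569087 − 15 = 1.569087
sin φ = h / L = 1.569087 / 208 = 0.00754369
φ = arcsin(0.00754369) = 0.432226°

0.4322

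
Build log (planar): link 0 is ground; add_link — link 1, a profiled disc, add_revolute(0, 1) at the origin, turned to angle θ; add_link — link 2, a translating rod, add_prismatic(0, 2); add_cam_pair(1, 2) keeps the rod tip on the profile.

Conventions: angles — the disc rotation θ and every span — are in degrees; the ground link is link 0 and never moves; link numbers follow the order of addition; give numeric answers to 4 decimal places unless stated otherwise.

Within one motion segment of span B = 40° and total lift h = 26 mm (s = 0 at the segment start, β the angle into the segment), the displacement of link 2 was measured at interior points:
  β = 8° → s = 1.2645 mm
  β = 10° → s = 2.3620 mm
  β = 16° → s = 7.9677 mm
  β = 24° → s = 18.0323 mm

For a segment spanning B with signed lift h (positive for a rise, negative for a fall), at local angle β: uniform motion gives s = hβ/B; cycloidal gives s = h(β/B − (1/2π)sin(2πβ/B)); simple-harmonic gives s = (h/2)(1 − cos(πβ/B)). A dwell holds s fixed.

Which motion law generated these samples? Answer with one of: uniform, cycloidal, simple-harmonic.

candidates at β/B = r: uniform s = h·r (linear in β); cycloidal s = h·(r − sin(2πr)/(2π)); simple-harmonic s = (h/2)(1 − cos(πr))
β=8°: printed 1.2645 | uniform 5.2000, cycloidal 1.2645, simple-harmonic 2.4828
β=10°: printed 2.3620 | uniform 6.5000, cycloidal 2.3620, simple-harmonic 3.8076
β=16°: printed 7.9677 | uniform 10.4000, cycloidal 7.9677, simple-harmonic 8.9828
β=24°: printed 18.0323 | uniform 15.6000, cycloidal 18.0323, simple-harmonic 17.0172
only one law matches every sample → cycloidal

cycloidal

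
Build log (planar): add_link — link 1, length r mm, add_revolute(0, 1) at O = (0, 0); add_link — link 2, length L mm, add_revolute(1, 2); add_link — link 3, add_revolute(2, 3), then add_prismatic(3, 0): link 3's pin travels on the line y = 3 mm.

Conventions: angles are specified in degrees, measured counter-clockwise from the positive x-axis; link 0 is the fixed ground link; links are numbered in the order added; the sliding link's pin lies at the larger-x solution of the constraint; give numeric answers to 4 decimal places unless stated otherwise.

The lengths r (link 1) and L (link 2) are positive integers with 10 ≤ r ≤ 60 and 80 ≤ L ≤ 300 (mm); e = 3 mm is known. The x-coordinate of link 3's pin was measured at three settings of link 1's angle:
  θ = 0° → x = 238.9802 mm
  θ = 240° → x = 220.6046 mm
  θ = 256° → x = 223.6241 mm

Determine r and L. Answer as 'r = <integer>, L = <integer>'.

constraint per measurement: (x − r cos θ)² + (r sin θ − e)² = L²
subtracting the θ₁ and θ₂ equations cancels the r² and L² terms:
r = (x₁² − x₂²) / (2[(x₁cos θ₁ + e sin θ₁) − (x₂cos θ₂ + e sin θ₂)]) = 12.0000 → r = 12
L² = (x₁ − r cos θ₁)² + (r sin θ₁ − e)² = 51529.0112 → L = 227.0000 → L = 227
check at θ₃=256°: x = 223.6241 (printed 223.6241) ✓

r = 12, L = 227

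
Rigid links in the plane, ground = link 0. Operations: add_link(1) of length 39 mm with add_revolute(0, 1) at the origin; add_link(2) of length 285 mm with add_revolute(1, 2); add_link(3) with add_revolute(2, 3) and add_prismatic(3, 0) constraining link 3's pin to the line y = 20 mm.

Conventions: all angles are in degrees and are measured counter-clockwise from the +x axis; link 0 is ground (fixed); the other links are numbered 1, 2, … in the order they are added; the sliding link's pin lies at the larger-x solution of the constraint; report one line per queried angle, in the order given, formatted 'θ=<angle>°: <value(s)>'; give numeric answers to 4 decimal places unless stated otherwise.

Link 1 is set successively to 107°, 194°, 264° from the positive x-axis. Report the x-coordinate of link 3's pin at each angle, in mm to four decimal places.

geometry: r = 39 mm, L = 285 mm, e = 20 mm
θ=107°: crank pin P = (r cos θ, r sin θ) = (-11.402496, 37.295885)
θ=107°: h = r sin θ − e = 37.295885 − 20 = 17.295885
θ=107°: x = r cos θ + √(L² − h²) = -11.402496 + 284.474695 = 273.072199
θ=194°: crank pin P = (r cos θ, r sin θ) = (-37.841533, -9.434954)
θ=194°: h = r sin θ − e = -9.434954 − 20 = -29.434954
θ=194°: x = r cos θ + √(L² − h²) = -37.841533 + 283.475896 = 245.634362
θ=264°: crank pin P = (r cos θ, r sin θ) = (-4.076610, -38.786354)
θ=264°: h = r sin θ − e = -38.786354 − 20 = -58.786354
θ=264°: x = r cos θ + √(L² − h²) = -4.076610 + 278.871233 = 274.794623

θ=107°: 273.0722
θ=194°: 245.6344
θ=264°: 274.7946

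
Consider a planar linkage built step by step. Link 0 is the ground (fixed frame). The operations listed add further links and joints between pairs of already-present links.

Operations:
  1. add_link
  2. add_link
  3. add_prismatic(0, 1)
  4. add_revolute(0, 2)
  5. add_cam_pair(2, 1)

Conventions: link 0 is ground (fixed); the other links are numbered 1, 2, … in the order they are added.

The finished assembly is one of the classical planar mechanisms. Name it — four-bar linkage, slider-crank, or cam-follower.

links: 3 (incl. ground); joints: 1 revolute, 1 prismatic, 1 higher (cam) pair, forming one closed loop
3 links, revolute + prismatic + higher pair in one loop → cam-follower

cam-follower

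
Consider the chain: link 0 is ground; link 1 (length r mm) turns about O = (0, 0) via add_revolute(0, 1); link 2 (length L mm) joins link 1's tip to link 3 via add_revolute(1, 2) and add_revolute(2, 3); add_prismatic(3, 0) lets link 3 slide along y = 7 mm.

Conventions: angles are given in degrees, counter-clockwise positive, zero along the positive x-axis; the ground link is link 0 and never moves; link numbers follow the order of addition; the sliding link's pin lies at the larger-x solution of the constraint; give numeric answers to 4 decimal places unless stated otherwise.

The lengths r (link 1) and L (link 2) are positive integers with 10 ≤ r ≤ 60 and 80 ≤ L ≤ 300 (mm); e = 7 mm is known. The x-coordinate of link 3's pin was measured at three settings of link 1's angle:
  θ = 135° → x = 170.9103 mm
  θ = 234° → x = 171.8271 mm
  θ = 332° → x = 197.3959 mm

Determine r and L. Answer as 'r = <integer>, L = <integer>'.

constraint per measurement: (x − r cos θ)² + (r sin θ − e)² = L²
subtracting the θ₁ and θ₂ equations cancels the r² and L² terms:
r = (x₁² − x₂²) / (2[(x₁cos θ₁ + e sin θ₁) − (x₂cos θ₂ + e sin θ₂)]) = 17.0005 → r = 17
L² = (x₁ − r cos θ₁)² + (r sin θ₁ − e)² = 33489.0015 → L = 183.0000 → L = 183
check at θ₃=332°: x = 197.3959 (printed 197.3959) ✓

r = 17, L = 183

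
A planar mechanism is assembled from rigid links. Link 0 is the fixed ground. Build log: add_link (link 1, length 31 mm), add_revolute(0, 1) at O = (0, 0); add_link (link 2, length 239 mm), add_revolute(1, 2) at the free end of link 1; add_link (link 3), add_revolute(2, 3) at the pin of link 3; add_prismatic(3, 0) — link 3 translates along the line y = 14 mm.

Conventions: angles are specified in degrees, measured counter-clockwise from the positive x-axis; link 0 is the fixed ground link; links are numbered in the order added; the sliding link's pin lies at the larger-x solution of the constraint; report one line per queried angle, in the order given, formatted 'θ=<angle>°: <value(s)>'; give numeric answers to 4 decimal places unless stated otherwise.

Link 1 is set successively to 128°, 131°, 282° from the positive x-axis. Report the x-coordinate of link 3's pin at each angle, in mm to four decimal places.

geometry: r = 31 mm, L = 239 mm, e = 14 mm
θ=128°: crank pin P = (r cos θ, r sin θ) = (-19.085506, 24.428333)
θ=128°: h = r sin θ − e = 24.428333 − 14 = 10.428333
θ=128°: x = r cos θ + √(L² − h²) = -19.085506 + 238.772381 = 219.686875
θ=131°: crank pin P = (r cos θ, r sin θ) = (-20.337830, 23.395997)
θ=131°: h = r sin θ − e = 23.395997 − 14 = 9.395997
θ=131°: x = r cos θ + √(L² − h²) = -20.337830 + 238.815232 = 218.477403
θ=282°: crank pin P = (r cos θ, r sin θ) = (6.445262, -30.322576)
θ=282°: h = r sin θ − e = -30.322576 − 14 = -44.322576
θ=282°: x = r cos θ + √(L² − h²) = 6.445262 + 234.854230 = 241.299492

θ=128°: 219.6869
θ=131°: 218.4774
θ=282°: 241.2995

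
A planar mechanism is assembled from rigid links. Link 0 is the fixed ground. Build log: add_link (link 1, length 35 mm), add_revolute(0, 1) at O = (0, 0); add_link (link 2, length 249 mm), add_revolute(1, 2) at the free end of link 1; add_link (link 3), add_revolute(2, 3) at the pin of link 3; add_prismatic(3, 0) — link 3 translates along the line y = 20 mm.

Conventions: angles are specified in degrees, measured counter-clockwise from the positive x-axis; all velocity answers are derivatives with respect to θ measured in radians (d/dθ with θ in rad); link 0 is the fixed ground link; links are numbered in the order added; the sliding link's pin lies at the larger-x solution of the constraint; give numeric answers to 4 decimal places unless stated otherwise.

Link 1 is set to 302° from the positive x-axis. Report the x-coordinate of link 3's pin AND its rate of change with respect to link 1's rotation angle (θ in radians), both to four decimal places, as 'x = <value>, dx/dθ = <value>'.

geometry: r = 35 mm, L = 249 mm, e = 20 mm
crank pin P = (r cos θ, r sin θ) = (18.547174, -29.681683)
h = r sin θ − e = -29.681683 − 20 = -49.681683
x = r cos θ + √(L² − h²) = 18.547174 + 243.993300 = 262.540474
dx/dθ = −r sin θ − h·r cos θ/√(L² − h²) (θ in radians; h = -49.681683) = 33.458241

x = 262.5405, dx/dθ = 33.4582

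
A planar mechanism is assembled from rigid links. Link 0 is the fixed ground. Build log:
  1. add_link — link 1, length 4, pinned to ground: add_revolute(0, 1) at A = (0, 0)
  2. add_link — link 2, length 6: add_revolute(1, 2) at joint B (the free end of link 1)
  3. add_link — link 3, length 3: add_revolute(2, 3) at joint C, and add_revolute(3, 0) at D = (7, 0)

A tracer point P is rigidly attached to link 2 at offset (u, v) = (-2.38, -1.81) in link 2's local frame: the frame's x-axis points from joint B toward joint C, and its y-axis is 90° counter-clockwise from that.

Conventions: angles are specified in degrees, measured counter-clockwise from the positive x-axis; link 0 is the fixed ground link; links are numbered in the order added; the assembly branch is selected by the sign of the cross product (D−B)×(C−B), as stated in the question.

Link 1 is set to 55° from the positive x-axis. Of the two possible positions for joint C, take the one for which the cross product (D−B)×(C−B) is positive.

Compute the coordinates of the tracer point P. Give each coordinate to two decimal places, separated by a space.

A=(0,0), D=(7.00,0)
B = A + 4.00·(cos55°, sin55°) = (2.2943, 3.2766)
|BD| = 5.7341
circle(B,6.00) ∩ circle(D,3.00): a=5.2214, h=2.9559
  candidates: C₊=(8.2683,2.7187) cross=16.949; C₋=(4.8902,-2.1328) cross=-16.949
  branch + wants cross > 0 → take C=(8.2683,2.7187) (cross=16.949)
ex = (C−B)/|BC| = (0.9957,-0.0930); ey = (0.0930,0.9957)
P = B + -2.38·ex + -1.81·ey = (-0.2437,1.6957)

-0.24 1.70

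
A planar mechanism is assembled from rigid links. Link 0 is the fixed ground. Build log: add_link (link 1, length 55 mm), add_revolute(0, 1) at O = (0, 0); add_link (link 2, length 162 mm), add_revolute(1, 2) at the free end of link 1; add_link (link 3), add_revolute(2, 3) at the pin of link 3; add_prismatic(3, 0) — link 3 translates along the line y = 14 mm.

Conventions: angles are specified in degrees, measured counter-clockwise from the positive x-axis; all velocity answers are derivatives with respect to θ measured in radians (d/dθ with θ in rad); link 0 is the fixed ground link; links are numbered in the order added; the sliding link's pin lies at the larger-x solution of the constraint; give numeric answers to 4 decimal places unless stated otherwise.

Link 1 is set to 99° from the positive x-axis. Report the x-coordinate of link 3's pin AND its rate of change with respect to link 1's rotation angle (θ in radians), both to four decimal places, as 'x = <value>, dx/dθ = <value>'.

geometry: r = 55 mm, L = 162 mm, e = 14 mm
crank pin P = (r cos θ, r sin θ) = (-8.603896, 54.322859)
h = r sin θ − e = 54.322859 − 14 = 40.322859
x = r cos θ + √(L² − h²) = -8.603896 + 156.901457 = 148.297561
dx/dθ = −r sin θ − h·r cos θ/√(L² − h²) (θ in radians; h = 40.322859) = -52.111702

x = 148.2976, dx/dθ = -52.1117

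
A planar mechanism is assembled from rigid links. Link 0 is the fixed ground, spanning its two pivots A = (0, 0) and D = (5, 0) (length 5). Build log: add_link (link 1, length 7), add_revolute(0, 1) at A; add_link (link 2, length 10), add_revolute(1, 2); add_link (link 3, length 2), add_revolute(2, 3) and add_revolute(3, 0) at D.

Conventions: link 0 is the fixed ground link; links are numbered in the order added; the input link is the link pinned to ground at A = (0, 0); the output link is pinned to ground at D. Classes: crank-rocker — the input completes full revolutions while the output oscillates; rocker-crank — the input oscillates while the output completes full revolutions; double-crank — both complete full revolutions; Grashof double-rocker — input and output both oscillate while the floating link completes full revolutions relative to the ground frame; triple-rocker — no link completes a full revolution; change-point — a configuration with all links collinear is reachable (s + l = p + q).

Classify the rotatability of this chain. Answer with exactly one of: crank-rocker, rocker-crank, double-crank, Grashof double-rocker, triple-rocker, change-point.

lengths: ground=5, input=7, coupler=10, output=2
sorted: s=2 (shortest), l=10 (longest), p+q=12
s + l = 12 vs p + q = 12
s + l = p + q → change-point (collinear configuration reachable)

change-point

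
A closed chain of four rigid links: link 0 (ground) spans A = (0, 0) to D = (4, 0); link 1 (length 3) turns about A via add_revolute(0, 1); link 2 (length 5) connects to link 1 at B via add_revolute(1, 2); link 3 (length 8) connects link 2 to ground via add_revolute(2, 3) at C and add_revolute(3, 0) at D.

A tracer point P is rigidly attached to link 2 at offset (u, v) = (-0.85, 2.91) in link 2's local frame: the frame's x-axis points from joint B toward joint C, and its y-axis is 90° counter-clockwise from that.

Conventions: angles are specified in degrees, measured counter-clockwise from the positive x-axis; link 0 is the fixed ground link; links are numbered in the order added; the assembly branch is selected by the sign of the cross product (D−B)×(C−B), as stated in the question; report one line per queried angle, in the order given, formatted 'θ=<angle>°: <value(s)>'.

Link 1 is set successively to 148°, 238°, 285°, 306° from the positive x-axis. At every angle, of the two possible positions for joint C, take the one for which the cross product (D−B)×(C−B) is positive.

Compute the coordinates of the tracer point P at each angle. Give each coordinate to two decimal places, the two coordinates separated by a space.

A=(0,0), D=(4.00,0)
θ=148°: B = A + 3.00·(cos148°, sin148°) = (-2.5441, 1.5898)
θ=148°: |BD| = 6.7345
θ=148°: circle(B,5.00) ∩ circle(D,8.00): a=0.4717, h=4.9777
θ=148°:   candidates: C₊=(-0.9107,6.3154) cross=33.522; C₋=(-3.2608,-3.3586) cross=-33.522
θ=148°:   branch + wants cross > 0 → take C=(-0.9107,6.3154) (cross=33.522)
θ=148°: ex = (C−B)/|BC| = (0.3267,0.9451); ey = (-0.9451,0.3267)
θ=148°: P = B + -0.85·ex + 2.91·ey = (-5.5722,1.7370)
θ=238°: B = A + 3.00·(cos238°, sin238°) = (-1.5898, -2.5441)
θ=238°: |BD| = 6.1415
θ=238°: circle(B,5.00) ∩ circle(D,8.00): a=-0.1044, h=4.9989
θ=238°:   candidates: C₊=(-3.7556,1.9624) cross=30.701; C₋=(0.3861,-7.1372) cross=-30.701
θ=238°:   branch + wants cross > 0 → take C=(-3.7556,1.9624) (cross=30.701)
θ=238°: ex = (C−B)/|BC| = (-0.4332,0.9013); ey = (-0.9013,-0.4332)
θ=238°: P = B + -0.85·ex + 2.91·ey = (-3.8444,-4.5708)
θ=285°: B = A + 3.00·(cos285°, sin285°) = (0.7765, -2.8978)
θ=285°: |BD| = 4.3346
θ=285°: circle(B,5.00) ∩ circle(D,8.00): a=-2.3315, h=4.4232
θ=285°:   candidates: C₊=(-3.9144,-1.1670) cross=19.172; C₋=(1.9996,-7.7459) cross=-19.172
θ=285°:   branch + wants cross > 0 → take C=(-3.9144,-1.1670) (cross=19.172)
θ=285°: ex = (C−B)/|BC| = (-0.9382,0.3462); ey = (-0.3462,-0.9382)
θ=285°: P = B + -0.85·ex + 2.91·ey = (0.5666,-5.9221)
θ=306°: B = A + 3.00·(cos306°, sin306°) = (1.7634, -2.4271)
θ=306°: |BD| = 3.3005
θ=306°: circle(B,5.00) ∩ circle(D,8.00): a=-4.2580, h=2.6210
θ=306°:   candidates: C₊=(-3.0495,-3.7821) cross=8.650; C₋=(0.8052,-7.3344) cross=-8.650
θ=306°:   branch + wants cross > 0 → take C=(-3.0495,-3.7821) (cross=8.650)
θ=306°: ex = (C−B)/|BC| = (-0.9626,-0.2710); ey = (0.2710,-0.9626)
θ=306°: P = B + -0.85·ex + 2.91·ey = (3.3702,-4.9978)

θ=148°: -5.57 1.74
θ=238°: -3.84 -4.57
θ=285°: 0.57 -5.92
θ=306°: 3.37 -5.00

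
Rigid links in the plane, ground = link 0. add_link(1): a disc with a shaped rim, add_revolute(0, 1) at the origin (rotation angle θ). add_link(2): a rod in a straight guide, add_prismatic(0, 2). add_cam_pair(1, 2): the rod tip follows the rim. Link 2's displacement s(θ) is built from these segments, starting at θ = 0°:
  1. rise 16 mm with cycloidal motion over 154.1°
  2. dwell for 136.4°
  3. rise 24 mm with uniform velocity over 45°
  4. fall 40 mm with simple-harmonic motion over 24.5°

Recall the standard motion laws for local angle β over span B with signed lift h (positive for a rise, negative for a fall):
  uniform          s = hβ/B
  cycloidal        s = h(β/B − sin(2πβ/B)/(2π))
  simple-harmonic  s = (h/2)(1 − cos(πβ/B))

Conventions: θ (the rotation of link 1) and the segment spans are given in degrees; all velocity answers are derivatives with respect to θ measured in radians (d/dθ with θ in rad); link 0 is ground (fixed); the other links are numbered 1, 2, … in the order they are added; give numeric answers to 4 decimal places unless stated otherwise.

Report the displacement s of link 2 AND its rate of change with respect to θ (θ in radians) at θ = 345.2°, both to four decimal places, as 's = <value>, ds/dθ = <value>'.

segment 1 (0° to 154.1°, cycloidal, h = 16) is passed completely: s = 0.0000 + (16) = 16.0000
segment 2 (154.1° to 290.5°, dwell): s unchanged at 16.0000
segment 3 (290.5° to 335.5°, uniform, h = 24) is passed completely: s = 16.0000 + (24) = 40.0000
θ = 345.2° falls in segment 4 (335.5° to 360°, simple-harmonic, h = -40): β = 345.2 − 335.5 = 9.7°, B = 24.5°; Δs = -40/2·(1 − cos(π·0.3959)) = -13.5763; s = 40.0000 − 13.5763 = 26.4237
velocity in seg [335.5°–360°] (simple-harmonic), θ in radians: β = 9.7° = 0.1693 rad, B = 24.5° = 0.4276 rad; ds/dθ = (πh/(2B)) sin(πβ/B) = (π·(-40)/(2·0.4276)) sin(π·0.3959) = -139.153366 mm/rad

s = 26.4237, ds/dθ = -139.1534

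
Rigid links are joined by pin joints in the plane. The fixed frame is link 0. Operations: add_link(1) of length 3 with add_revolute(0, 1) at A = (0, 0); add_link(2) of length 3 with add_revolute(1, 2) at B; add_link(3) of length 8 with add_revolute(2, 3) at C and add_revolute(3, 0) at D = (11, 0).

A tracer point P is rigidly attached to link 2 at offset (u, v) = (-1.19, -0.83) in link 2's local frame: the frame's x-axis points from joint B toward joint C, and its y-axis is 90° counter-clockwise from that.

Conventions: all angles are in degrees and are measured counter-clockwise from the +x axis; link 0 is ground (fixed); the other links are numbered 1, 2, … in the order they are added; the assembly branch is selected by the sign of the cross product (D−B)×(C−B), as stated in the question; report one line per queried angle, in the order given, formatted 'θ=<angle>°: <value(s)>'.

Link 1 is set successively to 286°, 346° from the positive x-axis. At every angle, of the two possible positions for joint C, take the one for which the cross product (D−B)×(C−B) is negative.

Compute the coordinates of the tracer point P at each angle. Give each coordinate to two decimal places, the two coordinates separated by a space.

A=(0,0), D=(11.00,0)
θ=286°: B = A + 3.00·(cos286°, sin286°) = (0.8269, -2.8838)
θ=286°: |BD| = 10.5739
θ=286°: circle(B,3.00) ∩ circle(D,8.00): a=2.6862, h=1.3357
θ=286°:   candidates: C₊=(3.0470,-0.8661) cross=14.124; C₋=(3.7756,-3.4363) cross=-14.124
θ=286°:   branch - wants cross < 0 → take C=(3.7756,-3.4363) (cross=-14.124)
θ=286°: ex = (C−B)/|BC| = (0.9829,-0.1842); ey = (0.1842,0.9829)
θ=286°: P = B + -1.19·ex + -0.83·ey = (-0.4956,-3.4804)
θ=346°: B = A + 3.00·(cos346°, sin346°) = (2.9109, -0.7258)
θ=346°: |BD| = 8.1216
θ=346°: circle(B,3.00) ∩ circle(D,8.00): a=0.6748, h=2.9231
θ=346°:   candidates: C₊=(3.3217,2.2460) cross=23.740; C₋=(3.8442,-3.5769) cross=-23.740
θ=346°:   branch - wants cross < 0 → take C=(3.8442,-3.5769) (cross=-23.740)
θ=346°: ex = (C−B)/|BC| = (0.3111,-0.9504); ey = (0.9504,0.3111)
θ=346°: P = B + -1.19·ex + -0.83·ey = (1.7519,0.1470)

θ=286°: -0.50 -3.48
θ=346°: 1.75 0.15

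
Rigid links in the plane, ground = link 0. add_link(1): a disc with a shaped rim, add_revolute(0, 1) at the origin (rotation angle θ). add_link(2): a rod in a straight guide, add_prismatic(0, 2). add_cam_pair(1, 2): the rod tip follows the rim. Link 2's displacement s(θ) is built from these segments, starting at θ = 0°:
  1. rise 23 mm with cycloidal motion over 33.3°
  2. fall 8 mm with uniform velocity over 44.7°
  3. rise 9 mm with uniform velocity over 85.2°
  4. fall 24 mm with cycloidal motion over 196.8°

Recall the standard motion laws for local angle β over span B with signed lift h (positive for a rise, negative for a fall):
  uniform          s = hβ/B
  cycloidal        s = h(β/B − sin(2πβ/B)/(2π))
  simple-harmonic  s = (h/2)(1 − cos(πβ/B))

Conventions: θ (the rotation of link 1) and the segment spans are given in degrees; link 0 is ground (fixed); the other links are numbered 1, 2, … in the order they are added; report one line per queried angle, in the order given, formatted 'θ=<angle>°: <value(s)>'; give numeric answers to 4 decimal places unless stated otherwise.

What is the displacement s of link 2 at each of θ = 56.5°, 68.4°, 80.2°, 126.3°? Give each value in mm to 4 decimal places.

segment 1 (0° to 33.3°, cycloidal, h = 23) is passed completely: s = 0.0000 + (23) = 23.0000
θ = 56.5° falls in segment 2 (33.3° to 78°, uniform, h = -8): β = 56.5 − 33.3 = 23.2°, B = 44.7°; Δs = -8·23.2/44.7 = -4.1521; s = 23.0000 − 4.1521 = 18.8479
θ = 68.4° falls in segment 2 (33.3° to 78°, uniform, h = -8): β = 68.4 − 33.3 = 35.1°, B = 44.7°; Δs = -8·35.1/44.7 = -6.2819; s = 23.0000 − 6.2819 = 16.7181
segment 2 (33.3° to 78°, uniform, h = -8) is passed completely: s = 23.0000 + (-8) = 15.0000
θ = 80.2° falls in segment 3 (78° to 163.2°, uniform, h = 9): β = 80.2 − 78 = 2.2°, B = 85.2°; Δs = 9·2.2/85.2 = 0.2324; s = 15.0000 + 0.2324 = 15.2324
θ = 126.3° falls in segment 3 (78° to 163.2°, uniform, h = 9): β = 126.3 − 78 = 48.3°, B = 85.2°; Δs = 9·48.3/85.2 = 5.1021; s = 15.0000 + 5.1021 = 20.1021

θ=56.5°: 18.8479
θ=68.4°: 16.7181
θ=80.2°: 15.2324
θ=126.3°: 20.1021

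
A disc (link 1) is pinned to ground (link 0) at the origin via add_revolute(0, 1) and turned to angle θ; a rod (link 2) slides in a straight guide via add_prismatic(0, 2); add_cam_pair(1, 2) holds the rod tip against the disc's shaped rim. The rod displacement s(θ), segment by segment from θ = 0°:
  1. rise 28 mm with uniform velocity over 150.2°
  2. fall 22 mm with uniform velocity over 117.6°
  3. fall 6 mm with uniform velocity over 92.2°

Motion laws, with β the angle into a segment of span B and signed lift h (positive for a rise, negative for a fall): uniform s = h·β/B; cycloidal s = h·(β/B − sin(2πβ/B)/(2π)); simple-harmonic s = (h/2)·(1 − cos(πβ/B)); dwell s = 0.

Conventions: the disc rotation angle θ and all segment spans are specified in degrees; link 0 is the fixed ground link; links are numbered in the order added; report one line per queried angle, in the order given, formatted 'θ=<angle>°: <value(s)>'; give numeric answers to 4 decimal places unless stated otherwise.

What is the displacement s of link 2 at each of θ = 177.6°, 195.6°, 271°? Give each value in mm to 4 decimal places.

segment 1 (0° to 150.2°, uniform, h = 28) is passed completely: s = 0.0000 + (28) = 28.0000
θ = 177.6° falls in segment 2 (150.2° to 267.8°, uniform, h = -22): β = 177.6 − 150.2 = 27.4°, B = 117.6°; Δs = -22·27.4/117.6 = -5.1259; s = 28.0000 − 5.1259 = 22.8741
θ = 195.6° falls in segment 2 (150.2° to 267.8°, uniform, h = -22): β = 195.6 − 150.2 = 45.4°, B = 117.6°; Δs = -22·45.4/117.6 = -8.4932; s = 28.0000 − 8.4932 = 19.5068
segment 2 (150.2° to 267.8°, uniform, h = -22) is passed completely: s = 28.0000 + (-22) = 6.0000
θ = 271° falls in segment 3 (267.8° to 360°, uniform, h = -6): β = 271 − 267.8 = 3.2°, B = 92.2°; Δs = -6·3.2/92.2 = -0.2082; s = 6.0000 − 0.2082 = 5.7918

θ=177.6°: 22.8741
θ=195.6°: 19.5068
θ=271°: 5.7918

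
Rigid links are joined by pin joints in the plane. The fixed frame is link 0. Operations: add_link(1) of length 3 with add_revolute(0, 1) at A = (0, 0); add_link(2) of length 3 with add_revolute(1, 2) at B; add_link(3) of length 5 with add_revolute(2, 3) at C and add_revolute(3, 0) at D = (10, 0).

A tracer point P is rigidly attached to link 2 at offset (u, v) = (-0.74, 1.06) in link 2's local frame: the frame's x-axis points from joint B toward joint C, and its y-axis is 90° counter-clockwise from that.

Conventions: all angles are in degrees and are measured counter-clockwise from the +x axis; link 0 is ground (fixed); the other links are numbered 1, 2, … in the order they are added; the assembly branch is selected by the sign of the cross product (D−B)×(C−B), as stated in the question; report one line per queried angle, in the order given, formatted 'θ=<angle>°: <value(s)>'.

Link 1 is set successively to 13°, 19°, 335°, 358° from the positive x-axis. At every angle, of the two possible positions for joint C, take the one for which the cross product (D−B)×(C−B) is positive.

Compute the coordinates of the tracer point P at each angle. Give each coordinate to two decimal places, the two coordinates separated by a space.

A=(0,0), D=(10.00,0)
θ=13°: B = A + 3.00·(cos13°, sin13°) = (2.9231, 0.6749)
θ=13°: |BD| = 7.1090
θ=13°: circle(B,3.00) ∩ circle(D,5.00): a=2.4292, h=1.7604
θ=13°:   candidates: C₊=(5.5084,2.1968) cross=12.515; C₋=(5.1742,-1.3082) cross=-12.515
θ=13°:   branch + wants cross > 0 → take C=(5.5084,2.1968) (cross=12.515)
θ=13°: ex = (C−B)/|BC| = (0.8618,0.5073); ey = (-0.5073,0.8618)
θ=13°: P = B + -0.74·ex + 1.06·ey = (1.7477,1.2129)
θ=19°: B = A + 3.00·(cos19°, sin19°) = (2.8366, 0.9767)
θ=19°: |BD| = 7.2297
θ=19°: circle(B,3.00) ∩ circle(D,5.00): a=2.5083, h=1.6457
θ=19°:   candidates: C₊=(5.5442,2.2685) cross=11.898; C₋=(5.0996,-0.9928) cross=-11.898
θ=19°:   branch + wants cross > 0 → take C=(5.5442,2.2685) (cross=11.898)
θ=19°: ex = (C−B)/|BC| = (0.9026,0.4306); ey = (-0.4306,0.9026)
θ=19°: P = B + -0.74·ex + 1.06·ey = (1.7122,1.6148)
θ=335°: B = A + 3.00·(cos335°, sin335°) = (2.7189, -1.2679)
θ=335°: |BD| = 7.3906
θ=335°: circle(B,3.00) ∩ circle(D,5.00): a=2.6129, h=1.4741
θ=335°:   candidates: C₊=(5.0402,0.6326) cross=10.894; C₋=(5.5459,-2.2719) cross=-10.894
θ=335°:   branch + wants cross > 0 → take C=(5.0402,0.6326) (cross=10.894)
θ=335°: ex = (C−B)/|BC| = (0.7738,0.6335); ey = (-0.6335,0.7738)
θ=335°: P = B + -0.74·ex + 1.06·ey = (1.4748,-0.9165)
θ=358°: B = A + 3.00·(cos358°, sin358°) = (2.9982, -0.1047)
θ=358°: |BD| = 7.0026
θ=358°: circle(B,3.00) ∩ circle(D,5.00): a=2.3589, h=1.8536
θ=358°:   candidates: C₊=(5.3291,1.7839) cross=12.980; C₋=(5.3845,-1.9228) cross=-12.980
θ=358°:   branch + wants cross > 0 → take C=(5.3291,1.7839) (cross=12.980)
θ=358°: ex = (C−B)/|BC| = (0.7770,0.6295); ey = (-0.6295,0.7770)
θ=358°: P = B + -0.74·ex + 1.06·ey = (1.7559,0.2530)

θ=13°: 1.75 1.21
θ=19°: 1.71 1.61
θ=335°: 1.47 -0.92
θ=358°: 1.76 0.25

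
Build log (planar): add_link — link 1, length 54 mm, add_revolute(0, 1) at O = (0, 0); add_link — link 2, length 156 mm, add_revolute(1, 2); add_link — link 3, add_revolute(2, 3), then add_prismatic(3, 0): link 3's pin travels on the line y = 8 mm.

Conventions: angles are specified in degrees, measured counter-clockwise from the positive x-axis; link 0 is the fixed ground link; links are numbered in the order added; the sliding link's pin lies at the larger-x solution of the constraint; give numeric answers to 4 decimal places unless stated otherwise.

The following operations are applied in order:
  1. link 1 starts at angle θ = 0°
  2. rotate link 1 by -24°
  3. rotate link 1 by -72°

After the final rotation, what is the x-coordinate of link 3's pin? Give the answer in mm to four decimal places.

geometry: r = 54 mm, L = 156 mm, e = 8 mm; θ starts at 0°
rotate link 1 by -24°: θ ← 0° -24° = -24°
rotate link 1 by -72°: θ ← -24° -72° = -96°
crank pin P = (r cos θ, r sin θ) = (-5.644537, -53.704182)
h = r sin θ − e = -53.704182 − 8 = -61.704182
x = r cos θ + √(L² − h²) = -5.644537 + 143.278030 = 137.633493

137.6335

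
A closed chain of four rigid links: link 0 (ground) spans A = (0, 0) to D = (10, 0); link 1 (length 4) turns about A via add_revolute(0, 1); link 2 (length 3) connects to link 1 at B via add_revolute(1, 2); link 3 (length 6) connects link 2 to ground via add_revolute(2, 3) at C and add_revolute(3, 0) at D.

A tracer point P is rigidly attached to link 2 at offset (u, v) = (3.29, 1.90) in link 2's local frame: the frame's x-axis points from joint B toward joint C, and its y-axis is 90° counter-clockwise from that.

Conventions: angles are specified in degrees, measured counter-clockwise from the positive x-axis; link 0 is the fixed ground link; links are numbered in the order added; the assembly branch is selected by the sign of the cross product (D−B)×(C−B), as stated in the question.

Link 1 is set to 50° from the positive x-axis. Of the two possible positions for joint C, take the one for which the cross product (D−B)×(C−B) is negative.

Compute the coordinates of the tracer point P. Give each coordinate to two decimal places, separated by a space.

A=(0,0), D=(10.00,0)
B = A + 4.00·(cos50°, sin50°) = (2.5712, 3.0642)
|BD| = 8.0360
circle(B,3.00) ∩ circle(D,6.00): a=2.3380, h=1.8798
  candidates: C₊=(5.4493,3.9104) cross=15.106; C₋=(4.0158,0.4349) cross=-15.106
  branch - wants cross < 0 → take C=(4.0158,0.4349) (cross=-15.106)
ex = (C−B)/|BC| = (0.4815,-0.8764); ey = (0.8764,0.4815)
P = B + 3.29·ex + 1.90·ey = (5.8206,1.0957)

5.82 1.10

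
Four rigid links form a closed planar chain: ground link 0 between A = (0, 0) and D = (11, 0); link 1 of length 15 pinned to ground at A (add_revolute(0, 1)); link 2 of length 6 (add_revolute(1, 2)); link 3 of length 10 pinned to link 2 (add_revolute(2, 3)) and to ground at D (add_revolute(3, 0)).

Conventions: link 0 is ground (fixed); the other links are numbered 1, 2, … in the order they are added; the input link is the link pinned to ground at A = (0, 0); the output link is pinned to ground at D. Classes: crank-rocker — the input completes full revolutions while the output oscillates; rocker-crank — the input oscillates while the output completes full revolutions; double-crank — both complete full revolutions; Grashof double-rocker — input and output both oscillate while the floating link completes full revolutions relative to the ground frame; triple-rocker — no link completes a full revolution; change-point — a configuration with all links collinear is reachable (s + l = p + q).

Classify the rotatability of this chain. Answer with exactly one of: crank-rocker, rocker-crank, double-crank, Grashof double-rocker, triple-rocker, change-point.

lengths: ground=11, input=15, coupler=6, output=10
sorted: s=6 (shortest), l=15 (longest), p+q=21
s + l = 21 vs p + q = 21
s + l = p + q → change-point (collinear configuration reachable)

change-point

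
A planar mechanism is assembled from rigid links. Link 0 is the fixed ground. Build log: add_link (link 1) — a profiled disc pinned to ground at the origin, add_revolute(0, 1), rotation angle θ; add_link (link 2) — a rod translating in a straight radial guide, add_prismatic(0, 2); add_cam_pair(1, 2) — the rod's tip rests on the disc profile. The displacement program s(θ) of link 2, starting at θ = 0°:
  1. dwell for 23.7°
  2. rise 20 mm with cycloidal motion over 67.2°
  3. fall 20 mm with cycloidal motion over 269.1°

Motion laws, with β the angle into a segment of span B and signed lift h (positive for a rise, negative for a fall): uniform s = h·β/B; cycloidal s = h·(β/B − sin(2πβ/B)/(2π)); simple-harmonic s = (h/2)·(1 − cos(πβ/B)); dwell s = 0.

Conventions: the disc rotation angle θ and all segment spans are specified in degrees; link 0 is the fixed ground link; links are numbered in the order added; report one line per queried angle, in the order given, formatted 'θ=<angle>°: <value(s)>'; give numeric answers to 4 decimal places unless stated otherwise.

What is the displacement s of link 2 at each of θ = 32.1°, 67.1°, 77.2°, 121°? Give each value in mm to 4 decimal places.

seg 1 [0°–23.7°] dwell: s stays 0.0000
seg 2 [23.7°–90.9°] cycloidal, h=20: θ=32.1° here. β=8.4, B=67.2. 20·(0.1250 − sin(2π·0.1250)/(2π)) = 0.2492 → s = 0.2492
seg 2 [23.7°–90.9°] cycloidal, h=20: θ=67.1° here. β=43.4, B=67.2. 20·(0.6458 − sin(2π·0.6458)/(2π)) = 15.4420 → s = 15.4420
seg 2 [23.7°–90.9°] cycloidal, h=20: θ=77.2° here. β=53.5, B=67.2. 20·(0.7961 − sin(2π·0.7961)/(2π)) = 18.9729 → s = 18.9729
seg 2 [23.7°–90.9°] cycloidal, h=20: full span → s += 20 → s = 20.0000
seg 3 [90.9°–360°] cycloidal, h=-20: θ=121° here. β=30.1, B=269.1. -20·(0.1119 − sin(2π·0.1119)/(2π)) = -0.1797 → s = 19.8203

θ=32.1°: 0.2492
θ=67.1°: 15.4420
θ=77.2°: 18.9729
θ=121°: 19.8203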